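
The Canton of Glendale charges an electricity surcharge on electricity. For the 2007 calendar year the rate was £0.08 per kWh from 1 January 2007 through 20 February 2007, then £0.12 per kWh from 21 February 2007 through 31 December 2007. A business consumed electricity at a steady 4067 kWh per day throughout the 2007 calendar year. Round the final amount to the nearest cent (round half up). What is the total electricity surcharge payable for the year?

£169,837.92

1 January – 20 February 2007: 51 days × 4067 kWh/day = 207,417 kWh at £0.08/kWh → £16,593.36
21 February – 31 December 2007: 314 days × 4067 kWh/day = 1,277,038 kWh at £0.12/kWh → £153,244.56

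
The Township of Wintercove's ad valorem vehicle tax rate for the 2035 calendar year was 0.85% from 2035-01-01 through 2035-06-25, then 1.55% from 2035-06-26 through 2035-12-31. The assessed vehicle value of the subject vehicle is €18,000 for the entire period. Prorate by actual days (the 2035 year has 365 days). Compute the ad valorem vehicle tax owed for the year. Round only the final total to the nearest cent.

2035-01-01 to 2035-06-25: 176 days at 0.85% → €18,000 × 0.85% × 176/365 = €73.7753
2035-06-26 to 2035-12-31: 189 days at 1.55% → €18,000 × 1.55% × 189/365 = €144.4685
Total = €218.2438

€218.24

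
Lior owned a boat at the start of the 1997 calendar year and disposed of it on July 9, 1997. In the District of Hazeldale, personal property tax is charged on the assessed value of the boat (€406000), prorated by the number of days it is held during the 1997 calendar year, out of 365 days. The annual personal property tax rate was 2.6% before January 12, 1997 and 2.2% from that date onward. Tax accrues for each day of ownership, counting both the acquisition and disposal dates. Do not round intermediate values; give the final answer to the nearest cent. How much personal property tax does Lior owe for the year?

January 1 – January 11, 1997: 11 days at 2.6% → €406000 × 2.6% × 11/365 = €318.1260
January 12 – July 9, 1997: 179 days at 2.2% → €406000 × 2.2% × 179/365 = €4380.3507
Total = €4698.4767

€4698.48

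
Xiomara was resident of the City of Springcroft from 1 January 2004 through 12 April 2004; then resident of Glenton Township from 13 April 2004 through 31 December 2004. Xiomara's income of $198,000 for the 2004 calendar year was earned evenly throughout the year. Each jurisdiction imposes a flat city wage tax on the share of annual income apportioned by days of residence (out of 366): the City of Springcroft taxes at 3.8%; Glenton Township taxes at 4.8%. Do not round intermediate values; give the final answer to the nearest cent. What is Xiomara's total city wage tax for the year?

$8,946.79

The City of Springcroft, 1 January – 12 April 2004: 103 days → $198,000 × 3.8% × 103/366 = $2,117.4098
Glenton Township, 13 April – 31 December 2004: 263 days → $198,000 × 4.8% × 263/366 = $6,829.3770
Total = $8,946.7869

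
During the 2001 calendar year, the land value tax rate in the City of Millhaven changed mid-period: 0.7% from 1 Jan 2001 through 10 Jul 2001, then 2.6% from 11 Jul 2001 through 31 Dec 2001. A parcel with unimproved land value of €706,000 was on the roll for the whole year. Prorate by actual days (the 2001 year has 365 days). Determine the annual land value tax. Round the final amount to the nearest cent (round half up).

€11,336.62

1 Jan – 10 Jul 2001: 191 days at 0.7% → €706,000 × 0.7% × 191/365 = €2,586.0877
11 Jul – 31 Dec 2001: 174 days at 2.6% → €706,000 × 2.6% × 174/365 = €8,750.5315
Total = €11,336.6192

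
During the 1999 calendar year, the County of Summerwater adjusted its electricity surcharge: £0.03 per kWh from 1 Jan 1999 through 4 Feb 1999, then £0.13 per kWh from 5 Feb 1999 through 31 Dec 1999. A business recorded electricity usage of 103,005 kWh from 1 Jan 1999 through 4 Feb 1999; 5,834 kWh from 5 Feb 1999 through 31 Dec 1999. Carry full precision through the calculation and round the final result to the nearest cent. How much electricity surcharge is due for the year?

£3848.57

1 Jan – 4 Feb 1999: 103,005 kWh at £0.03/kWh → £3090.15
5 Feb – 31 Dec 1999: 5,834 kWh at £0.13/kWh → £758.42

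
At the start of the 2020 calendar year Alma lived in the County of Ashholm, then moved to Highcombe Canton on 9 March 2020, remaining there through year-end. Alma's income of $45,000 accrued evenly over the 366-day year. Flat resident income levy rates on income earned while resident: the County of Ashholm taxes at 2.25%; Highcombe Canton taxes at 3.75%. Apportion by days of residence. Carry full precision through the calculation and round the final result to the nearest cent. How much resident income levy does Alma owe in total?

The County of Ashholm, 1 January – 8 March 2020: 68 days → $45,000 × 2.25% × 68/366 = $188.1148
Highcombe Canton, 9 March – 31 December 2020: 298 days → $45,000 × 3.75% × 298/366 = $1,373.9754
Total = $1,562.0902

$1,562.09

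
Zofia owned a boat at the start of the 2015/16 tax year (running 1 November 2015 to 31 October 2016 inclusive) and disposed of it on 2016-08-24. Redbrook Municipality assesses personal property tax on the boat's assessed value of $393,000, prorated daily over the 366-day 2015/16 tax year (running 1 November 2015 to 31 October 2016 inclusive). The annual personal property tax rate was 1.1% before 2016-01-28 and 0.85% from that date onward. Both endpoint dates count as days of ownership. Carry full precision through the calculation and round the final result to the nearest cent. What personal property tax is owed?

$2,956.09

2015-11-01 to 2016-01-27: 88 days at 1.1% → $393,000 × 1.1% × 88/366 = $1,039.4098
2016-01-28 to 2016-08-24: 210 days at 0.85% → $393,000 × 0.85% × 210/366 = $1,916.6803
Total = $2,956.0902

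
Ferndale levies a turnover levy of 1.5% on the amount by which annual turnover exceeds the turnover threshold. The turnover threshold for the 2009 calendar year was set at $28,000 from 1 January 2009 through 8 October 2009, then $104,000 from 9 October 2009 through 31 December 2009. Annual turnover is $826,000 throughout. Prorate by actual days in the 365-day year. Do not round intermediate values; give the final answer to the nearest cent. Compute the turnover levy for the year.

$11,707.64

1 January – 8 October 2009: 281 days, exemption $28,000 → ($826,000 − $28,000) × 1.5% × 281/365 = $9,215.2603
9 October – 31 December 2009: 84 days, exemption $104,000 → ($826,000 − $104,000) × 1.5% × 84/365 = $2,492.3836
Total = $11,707.6438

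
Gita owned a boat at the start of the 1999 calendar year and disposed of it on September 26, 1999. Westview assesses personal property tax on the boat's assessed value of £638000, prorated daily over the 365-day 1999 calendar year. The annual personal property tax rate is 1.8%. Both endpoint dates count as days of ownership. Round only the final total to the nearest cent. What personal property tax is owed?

Days held (January 1 – September 26, 1999): 269 out of 365
Tax = £638000 × 1.8% × 269/365 = £8463.5507

£8463.55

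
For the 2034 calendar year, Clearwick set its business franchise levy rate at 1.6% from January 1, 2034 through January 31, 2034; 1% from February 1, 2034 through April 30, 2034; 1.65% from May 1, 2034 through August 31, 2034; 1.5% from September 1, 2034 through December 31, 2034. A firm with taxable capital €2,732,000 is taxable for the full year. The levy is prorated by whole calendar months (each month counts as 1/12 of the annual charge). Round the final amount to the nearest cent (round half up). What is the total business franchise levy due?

January 1 – January 31, 2034: 1 month at 1.6% → €2,732,000 × 1.6% × 1/12 = €3,642.6667
February 1 – April 30, 2034: 3 months at 1% → €2,732,000 × 1% × 3/12 = €6,830.0000
May 1 – August 31, 2034: 4 months at 1.65% → €2,732,000 × 1.65% × 4/12 = €15,026.0000
September 1 – December 31, 2034: 4 months at 1.5% → €2,732,000 × 1.5% × 4/12 = €13,660.0000
Total = €39,158.6667

€39,158.67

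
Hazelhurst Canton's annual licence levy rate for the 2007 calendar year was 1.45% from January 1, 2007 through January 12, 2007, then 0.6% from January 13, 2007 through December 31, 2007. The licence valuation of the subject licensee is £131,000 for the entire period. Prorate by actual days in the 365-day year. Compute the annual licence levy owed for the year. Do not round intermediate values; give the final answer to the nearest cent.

£822.61

January 1 – January 12, 2007: 12 days at 1.45% → £131,000 × 1.45% × 12/365 = £62.4493
January 13 – December 31, 2007: 353 days at 0.6% → £131,000 × 0.6% × 353/365 = £760.1589
Total = £822.6082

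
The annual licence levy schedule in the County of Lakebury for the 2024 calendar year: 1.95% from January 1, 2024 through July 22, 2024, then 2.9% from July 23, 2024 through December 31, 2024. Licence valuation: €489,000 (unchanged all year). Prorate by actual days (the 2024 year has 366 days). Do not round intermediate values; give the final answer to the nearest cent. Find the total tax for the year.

€11,591.70

January 1 – July 22, 2024: 204 days at 1.95% → €489,000 × 1.95% × 204/366 = €5,314.8689
July 23 – December 31, 2024: 162 days at 2.9% → €489,000 × 2.9% × 162/366 = €6,276.8361
Total = €11,591.7049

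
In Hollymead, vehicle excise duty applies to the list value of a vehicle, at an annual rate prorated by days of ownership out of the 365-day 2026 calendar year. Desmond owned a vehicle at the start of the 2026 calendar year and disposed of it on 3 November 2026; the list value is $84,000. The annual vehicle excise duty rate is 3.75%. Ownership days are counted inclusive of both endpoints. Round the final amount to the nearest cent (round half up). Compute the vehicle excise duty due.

Days held (1 January – 3 November 2026): 307 out of 365
Tax = $84,000 × 3.75% × 307/365 = $2,649.4521

$2,649.45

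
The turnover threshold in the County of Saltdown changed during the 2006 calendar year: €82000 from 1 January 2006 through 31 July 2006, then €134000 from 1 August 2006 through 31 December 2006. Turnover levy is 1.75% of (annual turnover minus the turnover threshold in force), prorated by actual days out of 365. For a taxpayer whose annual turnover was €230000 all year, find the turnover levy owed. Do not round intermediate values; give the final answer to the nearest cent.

€2208.55

1 January – 31 July 2006: 212 days, exemption €82000 → (€230000 − €82000) × 1.75% × 212/365 = €1504.3288
1 August – 31 December 2006: 153 days, exemption €134000 → (€230000 − €134000) × 1.75% × 153/365 = €704.2192
Total = €2208.5479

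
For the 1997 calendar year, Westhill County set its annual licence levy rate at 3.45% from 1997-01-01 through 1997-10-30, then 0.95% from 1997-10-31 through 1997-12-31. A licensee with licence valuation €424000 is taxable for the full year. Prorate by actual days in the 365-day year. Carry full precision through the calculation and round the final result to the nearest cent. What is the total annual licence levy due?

€12827.45

1997-01-01 to 1997-10-30: 303 days at 3.45% → €424000 × 3.45% × 303/365 = €12143.2438
1997-10-31 to 1997-12-31: 62 days at 0.95% → €424000 × 0.95% × 62/365 = €684.2082
Total = €12827.4521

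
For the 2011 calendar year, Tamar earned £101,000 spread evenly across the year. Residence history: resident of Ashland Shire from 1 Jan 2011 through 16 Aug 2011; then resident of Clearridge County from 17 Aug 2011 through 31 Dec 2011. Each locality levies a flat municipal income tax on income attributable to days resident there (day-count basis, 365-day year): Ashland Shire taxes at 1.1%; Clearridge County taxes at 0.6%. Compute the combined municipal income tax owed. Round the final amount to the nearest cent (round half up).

Ashland Shire, 1 Jan – 16 Aug 2011: 228 days → £101,000 × 1.1% × 228/365 = £693.9945
Clearridge County, 17 Aug – 31 Dec 2011: 137 days → £101,000 × 0.6% × 137/365 = £227.4575
Total = £921.4521

£921.45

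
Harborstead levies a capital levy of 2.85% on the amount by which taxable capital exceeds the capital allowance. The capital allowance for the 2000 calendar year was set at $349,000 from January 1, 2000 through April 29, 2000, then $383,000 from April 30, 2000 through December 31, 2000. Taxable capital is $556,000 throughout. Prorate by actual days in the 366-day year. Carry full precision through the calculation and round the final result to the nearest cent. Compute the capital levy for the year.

January 1 – April 29, 2000: 120 days, exemption $349,000 → ($556,000 − $349,000) × 2.85% × 120/366 = $1,934.2623
April 30 – December 31, 2000: 246 days, exemption $383,000 → ($556,000 − $383,000) × 2.85% × 246/366 = $3,313.9426
Total = $5,248.2049

$5,248.20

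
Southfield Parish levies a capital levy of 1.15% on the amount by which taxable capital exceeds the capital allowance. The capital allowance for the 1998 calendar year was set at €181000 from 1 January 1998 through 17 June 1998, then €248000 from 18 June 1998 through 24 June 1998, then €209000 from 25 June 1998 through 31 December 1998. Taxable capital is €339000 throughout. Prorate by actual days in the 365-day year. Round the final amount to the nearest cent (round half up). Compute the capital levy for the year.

1 January – 17 June 1998: 168 days, exemption €181000 → (€339000 − €181000) × 1.15% × 168/365 = €836.3178
18 June – 24 June 1998: 7 days, exemption €248000 → (€339000 − €248000) × 1.15% × 7/365 = €20.0699
25 June – 31 December 1998: 190 days, exemption €209000 → (€339000 − €209000) × 1.15% × 190/365 = €778.2192
Total = €1634.6068

€1634.61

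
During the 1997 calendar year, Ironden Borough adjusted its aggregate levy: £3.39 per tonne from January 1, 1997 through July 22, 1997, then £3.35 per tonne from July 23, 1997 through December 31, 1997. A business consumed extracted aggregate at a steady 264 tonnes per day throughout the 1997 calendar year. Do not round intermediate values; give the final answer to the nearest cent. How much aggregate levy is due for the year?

£324,949.68

January 1 – July 22, 1997: 203 days × 264 tonnes/day = 53,592 tonnes at £3.39/tonne → £181,676.88
July 23 – December 31, 1997: 162 days × 264 tonnes/day = 42,768 tonnes at £3.35/tonne → £143,272.80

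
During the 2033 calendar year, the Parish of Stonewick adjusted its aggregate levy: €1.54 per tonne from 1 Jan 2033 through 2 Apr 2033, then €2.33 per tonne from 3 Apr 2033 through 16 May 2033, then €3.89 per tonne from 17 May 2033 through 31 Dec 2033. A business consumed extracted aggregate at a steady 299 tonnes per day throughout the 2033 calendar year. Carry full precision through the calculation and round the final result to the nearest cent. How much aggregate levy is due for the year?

€339367.99

1 Jan – 2 Apr 2033: 92 days × 299 tonnes/day = 27,508 tonnes at €1.54/tonne → €42362.32
3 Apr – 16 May 2033: 44 days × 299 tonnes/day = 13,156 tonnes at €2.33/tonne → €30653.48
17 May – 31 Dec 2033: 229 days × 299 tonnes/day = 68,471 tonnes at €3.89/tonne → €266352.19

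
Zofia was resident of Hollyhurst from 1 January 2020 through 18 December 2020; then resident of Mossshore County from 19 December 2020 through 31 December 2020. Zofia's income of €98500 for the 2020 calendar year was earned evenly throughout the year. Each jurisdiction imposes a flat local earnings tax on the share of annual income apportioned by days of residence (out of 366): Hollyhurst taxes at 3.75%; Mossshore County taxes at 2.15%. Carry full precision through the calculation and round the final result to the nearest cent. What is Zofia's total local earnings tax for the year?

Hollyhurst, 1 January – 18 December 2020: 353 days → €98500 × 3.75% × 353/366 = €3562.5512
Mossshore County, 19 December – 31 December 2020: 13 days → €98500 × 2.15% × 13/366 = €75.2206
Total = €3637.7719

€3637.77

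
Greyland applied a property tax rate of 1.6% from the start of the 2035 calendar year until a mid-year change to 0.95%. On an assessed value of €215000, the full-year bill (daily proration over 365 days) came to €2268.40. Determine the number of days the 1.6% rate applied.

Let d = days at the first rate; then 365 − d days at the second rate.
€215000 × [1.6%·d + 0.95%·(365−d)] / 365 = €2268.40
Solving gives d = 59, so the new rate took effect on 1 March 2035.

59 days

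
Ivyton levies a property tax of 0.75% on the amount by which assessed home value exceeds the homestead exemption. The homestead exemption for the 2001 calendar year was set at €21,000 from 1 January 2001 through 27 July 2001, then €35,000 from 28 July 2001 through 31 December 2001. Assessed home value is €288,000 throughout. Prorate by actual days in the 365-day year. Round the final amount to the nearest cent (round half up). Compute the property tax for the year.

€1,957.34

1 January – 27 July 2001: 208 days, exemption €21,000 → (€288,000 − €21,000) × 0.75% × 208/365 = €1,141.1507
28 July – 31 December 2001: 157 days, exemption €35,000 → (€288,000 − €35,000) × 0.75% × 157/365 = €816.1849
Total = €1,957.3356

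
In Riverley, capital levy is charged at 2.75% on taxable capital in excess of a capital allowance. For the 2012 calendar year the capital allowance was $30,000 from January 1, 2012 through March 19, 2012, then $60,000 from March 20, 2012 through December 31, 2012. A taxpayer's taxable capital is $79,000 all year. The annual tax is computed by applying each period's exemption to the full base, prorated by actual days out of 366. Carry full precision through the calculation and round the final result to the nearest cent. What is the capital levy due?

January 1 – March 19, 2012: 79 days, exemption $30,000 → ($79,000 − $30,000) × 2.75% × 79/366 = $290.8538
March 20 – December 31, 2012: 287 days, exemption $60,000 → ($79,000 − $60,000) × 2.75% × 287/366 = $409.7199
Total = $700.5738

$700.57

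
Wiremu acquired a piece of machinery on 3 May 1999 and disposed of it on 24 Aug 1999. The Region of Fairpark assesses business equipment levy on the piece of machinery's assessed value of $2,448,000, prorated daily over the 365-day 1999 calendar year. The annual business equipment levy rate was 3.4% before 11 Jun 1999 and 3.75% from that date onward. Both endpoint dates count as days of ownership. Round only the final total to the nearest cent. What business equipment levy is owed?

3 May – 10 Jun 1999: 39 days at 3.4% → $2,448,000 × 3.4% × 39/365 = $8,893.2822
11 Jun – 24 Aug 1999: 75 days at 3.75% → $2,448,000 × 3.75% × 75/365 = $18,863.0137
Total = $27,756.2959

$27,756.30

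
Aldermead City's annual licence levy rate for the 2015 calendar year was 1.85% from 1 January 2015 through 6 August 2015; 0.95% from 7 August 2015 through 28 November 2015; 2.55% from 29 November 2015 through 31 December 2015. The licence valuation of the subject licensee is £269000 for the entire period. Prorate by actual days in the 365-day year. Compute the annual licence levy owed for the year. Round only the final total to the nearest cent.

1 January – 6 August 2015: 218 days at 1.85% → £269000 × 1.85% × 218/365 = £2972.2658
7 August – 28 November 2015: 114 days at 0.95% → £269000 × 0.95% × 114/365 = £798.1562
29 November – 31 December 2015: 33 days at 2.55% → £269000 × 2.55% × 33/365 = £620.1740
Total = £4390.5959

£4390.60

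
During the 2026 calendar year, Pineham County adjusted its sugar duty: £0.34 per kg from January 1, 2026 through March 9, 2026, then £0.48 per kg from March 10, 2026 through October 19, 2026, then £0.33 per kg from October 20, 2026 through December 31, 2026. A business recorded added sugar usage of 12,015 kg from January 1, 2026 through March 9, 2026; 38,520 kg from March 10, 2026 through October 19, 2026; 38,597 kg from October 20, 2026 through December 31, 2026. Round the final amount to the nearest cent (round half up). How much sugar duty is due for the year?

£35,311.71

January 1 – March 9, 2026: 12,015 kg at £0.34/kg → £4,085.10
March 10 – October 19, 2026: 38,520 kg at £0.48/kg → £18,489.60
October 20 – December 31, 2026: 38,597 kg at £0.33/kg → £12,737.01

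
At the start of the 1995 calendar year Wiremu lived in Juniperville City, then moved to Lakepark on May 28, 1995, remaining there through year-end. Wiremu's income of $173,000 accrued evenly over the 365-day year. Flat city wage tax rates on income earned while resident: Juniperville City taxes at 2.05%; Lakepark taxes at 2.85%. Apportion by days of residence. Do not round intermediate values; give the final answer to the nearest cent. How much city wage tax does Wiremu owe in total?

$4,373.11

Juniperville City, January 1 – May 27, 1995: 147 days → $173,000 × 2.05% × 147/365 = $1,428.3164
Lakepark, May 28 – December 31, 1995: 218 days → $173,000 × 2.85% × 218/365 = $2,944.7918
Total = $4,373.1082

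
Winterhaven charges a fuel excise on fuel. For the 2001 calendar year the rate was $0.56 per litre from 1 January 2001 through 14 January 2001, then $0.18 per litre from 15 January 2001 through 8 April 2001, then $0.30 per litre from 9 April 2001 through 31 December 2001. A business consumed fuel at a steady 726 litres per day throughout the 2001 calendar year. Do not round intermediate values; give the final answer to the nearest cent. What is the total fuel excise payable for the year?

$74,821.56

1 January – 14 January 2001: 14 days × 726 litres/day = 10,164 litres at $0.56/litre → $5,691.84
15 January – 8 April 2001: 84 days × 726 litres/day = 60,984 litres at $0.18/litre → $10,977.12
9 April – 31 December 2001: 267 days × 726 litres/day = 193,842 litres at $0.30/litre → $58,152.60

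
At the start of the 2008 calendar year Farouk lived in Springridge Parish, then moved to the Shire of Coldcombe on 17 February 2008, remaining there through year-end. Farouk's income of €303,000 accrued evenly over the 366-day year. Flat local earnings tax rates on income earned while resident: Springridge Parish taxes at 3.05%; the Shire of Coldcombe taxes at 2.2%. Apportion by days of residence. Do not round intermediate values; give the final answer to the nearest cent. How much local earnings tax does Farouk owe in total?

Springridge Parish, 1 January – 16 February 2008: 47 days → €303,000 × 3.05% × 47/366 = €1,186.7500
The Shire of Coldcombe, 17 February – 31 December 2008: 319 days → €303,000 × 2.2% × 319/366 = €5,809.9836
Total = €6,996.7336

€6,996.73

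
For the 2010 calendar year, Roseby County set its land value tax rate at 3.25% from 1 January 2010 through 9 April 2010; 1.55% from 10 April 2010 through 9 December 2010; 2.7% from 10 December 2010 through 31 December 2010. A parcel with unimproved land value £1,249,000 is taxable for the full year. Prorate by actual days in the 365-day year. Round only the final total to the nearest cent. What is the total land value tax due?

£25,984.33

1 January – 9 April 2010: 99 days at 3.25% → £1,249,000 × 3.25% × 99/365 = £11,010.0205
10 April – 9 December 2010: 244 days at 1.55% → £1,249,000 × 1.55% × 244/365 = £12,941.6932
10 December – 31 December 2010: 22 days at 2.7% → £1,249,000 × 2.7% × 22/365 = £2,032.6192
Total = £25,984.3329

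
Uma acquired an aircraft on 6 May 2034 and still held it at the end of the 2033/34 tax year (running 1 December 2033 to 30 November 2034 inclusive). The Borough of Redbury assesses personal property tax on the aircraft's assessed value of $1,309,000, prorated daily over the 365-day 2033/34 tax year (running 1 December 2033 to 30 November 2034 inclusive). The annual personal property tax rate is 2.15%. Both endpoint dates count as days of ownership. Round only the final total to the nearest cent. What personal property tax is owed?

$16,115.05

Days held (6 May – 30 November 2034): 209 out of 365
Tax = $1,309,000 × 2.15% × 209/365 = $16,115.0452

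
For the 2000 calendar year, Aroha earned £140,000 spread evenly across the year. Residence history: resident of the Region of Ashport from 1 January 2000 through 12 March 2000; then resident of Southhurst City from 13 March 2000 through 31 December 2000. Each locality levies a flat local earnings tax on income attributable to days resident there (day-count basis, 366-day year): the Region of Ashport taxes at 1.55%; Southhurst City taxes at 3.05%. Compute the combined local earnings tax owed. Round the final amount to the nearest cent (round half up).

The Region of Ashport, 1 January – 12 March 2000: 72 days → £140,000 × 1.55% × 72/366 = £426.8852
Southhurst City, 13 March – 31 December 2000: 294 days → £140,000 × 3.05% × 294/366 = £3,430.0000
Total = £3,856.8852

£3,856.89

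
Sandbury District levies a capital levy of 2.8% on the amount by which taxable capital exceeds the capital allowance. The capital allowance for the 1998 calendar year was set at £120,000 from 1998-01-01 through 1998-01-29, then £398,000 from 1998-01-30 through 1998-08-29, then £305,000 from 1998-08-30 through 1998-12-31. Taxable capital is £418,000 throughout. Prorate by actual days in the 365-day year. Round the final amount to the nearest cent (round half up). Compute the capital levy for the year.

1998-01-01 to 1998-01-29: 29 days, exemption £120,000 → (£418,000 − £120,000) × 2.8% × 29/365 = £662.9479
1998-01-30 to 1998-08-29: 212 days, exemption £398,000 → (£418,000 − £398,000) × 2.8% × 212/365 = £325.2603
1998-08-30 to 1998-12-31: 124 days, exemption £305,000 → (£418,000 − £305,000) × 2.8% × 124/365 = £1,074.8932
Total = £2,063.1014

£2,063.10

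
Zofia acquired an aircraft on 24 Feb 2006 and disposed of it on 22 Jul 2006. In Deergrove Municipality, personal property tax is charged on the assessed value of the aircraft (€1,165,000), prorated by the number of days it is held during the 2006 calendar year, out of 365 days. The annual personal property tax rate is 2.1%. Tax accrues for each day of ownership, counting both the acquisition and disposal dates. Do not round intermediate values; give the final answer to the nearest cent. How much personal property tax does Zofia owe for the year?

€9,987.08

Days held (24 Feb – 22 Jul 2006): 149 out of 365
Tax = €1,165,000 × 2.1% × 149/365 = €9,987.0822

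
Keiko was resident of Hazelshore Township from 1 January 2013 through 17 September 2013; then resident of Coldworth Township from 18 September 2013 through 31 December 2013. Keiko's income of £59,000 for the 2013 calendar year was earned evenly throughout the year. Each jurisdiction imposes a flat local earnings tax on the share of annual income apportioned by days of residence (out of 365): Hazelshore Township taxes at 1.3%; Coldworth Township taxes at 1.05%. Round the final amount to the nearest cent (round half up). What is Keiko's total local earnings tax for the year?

Hazelshore Township, 1 January – 17 September 2013: 260 days → £59,000 × 1.3% × 260/365 = £546.3562
Coldworth Township, 18 September – 31 December 2013: 105 days → £59,000 × 1.05% × 105/365 = £178.2123
Total = £724.5685

£724.57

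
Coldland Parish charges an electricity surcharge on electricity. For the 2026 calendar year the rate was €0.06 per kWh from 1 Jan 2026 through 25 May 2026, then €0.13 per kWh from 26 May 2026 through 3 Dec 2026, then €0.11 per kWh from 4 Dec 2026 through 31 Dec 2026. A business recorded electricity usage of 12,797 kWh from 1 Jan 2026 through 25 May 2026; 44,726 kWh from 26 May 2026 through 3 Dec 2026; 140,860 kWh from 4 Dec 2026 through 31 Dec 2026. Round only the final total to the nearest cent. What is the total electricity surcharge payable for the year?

€22076.80

1 Jan – 25 May 2026: 12,797 kWh at €0.06/kWh → €767.82
26 May – 3 Dec 2026: 44,726 kWh at €0.13/kWh → €5814.38
4 Dec – 31 Dec 2026: 140,860 kWh at €0.11/kWh → €15494.60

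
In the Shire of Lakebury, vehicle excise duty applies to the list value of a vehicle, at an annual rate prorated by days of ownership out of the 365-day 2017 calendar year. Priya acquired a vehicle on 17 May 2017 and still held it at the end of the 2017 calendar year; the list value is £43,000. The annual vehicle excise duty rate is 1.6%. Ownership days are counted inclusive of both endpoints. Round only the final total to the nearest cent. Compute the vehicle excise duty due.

£431.65

Days held (17 May – 31 December 2017): 229 out of 365
Tax = £43,000 × 1.6% × 229/365 = £431.6493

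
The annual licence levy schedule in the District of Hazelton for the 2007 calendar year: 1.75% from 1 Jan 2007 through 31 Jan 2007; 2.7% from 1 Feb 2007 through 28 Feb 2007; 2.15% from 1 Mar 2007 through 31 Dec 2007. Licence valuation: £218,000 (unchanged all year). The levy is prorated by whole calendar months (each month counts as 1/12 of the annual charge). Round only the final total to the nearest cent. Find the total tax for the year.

1 Jan – 31 Jan 2007: 1 month at 1.75% → £218,000 × 1.75% × 1/12 = £317.9167
1 Feb – 28 Feb 2007: 1 month at 2.7% → £218,000 × 2.7% × 1/12 = £490.5000
1 Mar – 31 Dec 2007: 10 months at 2.15% → £218,000 × 2.15% × 10/12 = £3,905.8333
Total = £4,714.2500

£4,714.25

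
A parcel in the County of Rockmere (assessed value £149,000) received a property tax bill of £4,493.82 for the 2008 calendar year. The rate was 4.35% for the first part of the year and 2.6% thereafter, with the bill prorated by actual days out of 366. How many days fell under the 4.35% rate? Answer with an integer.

Let d = days at the first rate; then 366 − d days at the second rate.
£149,000 × [4.35%·d + 2.6%·(366−d)] / 366 = £4,493.82
Solving gives d = 87, so the new rate took effect on 28 March 2008.

87 days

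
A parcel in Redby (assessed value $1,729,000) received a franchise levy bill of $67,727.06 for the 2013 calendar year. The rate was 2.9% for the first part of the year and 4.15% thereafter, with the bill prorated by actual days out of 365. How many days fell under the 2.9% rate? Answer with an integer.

68 days

Let d = days at the first rate; then 365 − d days at the second rate.
$1,729,000 × [2.9%·d + 4.15%·(365−d)] / 365 = $67,727.06
Solving gives d = 68, so the new rate took effect on 10 Mar 2013.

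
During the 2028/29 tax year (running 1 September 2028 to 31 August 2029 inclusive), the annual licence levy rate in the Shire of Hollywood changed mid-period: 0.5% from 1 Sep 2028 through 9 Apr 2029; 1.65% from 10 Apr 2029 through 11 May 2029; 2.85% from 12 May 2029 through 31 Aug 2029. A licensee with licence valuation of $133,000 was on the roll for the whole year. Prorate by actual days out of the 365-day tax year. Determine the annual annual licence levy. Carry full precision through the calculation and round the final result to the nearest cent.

1 Sep 2028 – 9 Apr 2029: 221 days at 0.5% → $133,000 × 0.5% × 221/365 = $402.6438
10 Apr – 11 May 2029: 32 days at 1.65% → $133,000 × 1.65% × 32/365 = $192.3945
12 May – 31 Aug 2029: 112 days at 2.85% → $133,000 × 2.85% × 112/365 = $1,163.1123
Total = $1,758.1507

$1,758.15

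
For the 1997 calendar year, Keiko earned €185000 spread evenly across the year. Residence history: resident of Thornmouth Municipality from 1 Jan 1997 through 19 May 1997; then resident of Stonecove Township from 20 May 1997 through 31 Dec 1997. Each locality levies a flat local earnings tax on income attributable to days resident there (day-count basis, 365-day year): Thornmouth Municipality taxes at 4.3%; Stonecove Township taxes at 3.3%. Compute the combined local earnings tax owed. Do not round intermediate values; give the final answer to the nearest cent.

€6809.52

Thornmouth Municipality, 1 Jan – 19 May 1997: 139 days → €185000 × 4.3% × 139/365 = €3029.4384
Stonecove Township, 20 May – 31 Dec 1997: 226 days → €185000 × 3.3% × 226/365 = €3780.0822
Total = €6809.5205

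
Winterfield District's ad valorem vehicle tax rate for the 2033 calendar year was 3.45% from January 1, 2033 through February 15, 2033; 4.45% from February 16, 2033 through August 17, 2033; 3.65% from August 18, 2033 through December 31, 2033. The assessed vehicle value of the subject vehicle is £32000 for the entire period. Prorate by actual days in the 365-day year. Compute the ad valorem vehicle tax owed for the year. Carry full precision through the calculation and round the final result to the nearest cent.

January 1 – February 15, 2033: 46 days at 3.45% → £32000 × 3.45% × 46/365 = £139.1342
February 16 – August 17, 2033: 183 days at 4.45% → £32000 × 4.45% × 183/365 = £713.9507
August 18 – December 31, 2033: 136 days at 3.65% → £32000 × 3.65% × 136/365 = £435.2000
Total = £1288.2849

£1288.28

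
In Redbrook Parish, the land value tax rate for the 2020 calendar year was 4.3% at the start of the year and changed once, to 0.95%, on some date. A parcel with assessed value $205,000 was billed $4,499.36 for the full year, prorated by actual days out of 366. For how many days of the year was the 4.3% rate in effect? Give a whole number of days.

136 days

Let d = days at the first rate; then 366 − d days at the second rate.
$205,000 × [4.3%·d + 0.95%·(366−d)] / 366 = $4,499.36
Solving gives d = 136, so the new rate took effect on May 16, 2020.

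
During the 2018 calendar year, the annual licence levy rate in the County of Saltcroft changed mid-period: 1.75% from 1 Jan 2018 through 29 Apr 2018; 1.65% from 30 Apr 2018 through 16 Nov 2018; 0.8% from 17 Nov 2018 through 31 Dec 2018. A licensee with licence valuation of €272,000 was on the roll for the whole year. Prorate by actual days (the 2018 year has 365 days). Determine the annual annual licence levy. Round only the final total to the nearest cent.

€4,291.64

1 Jan – 29 Apr 2018: 119 days at 1.75% → €272,000 × 1.75% × 119/365 = €1,551.8904
30 Apr – 16 Nov 2018: 201 days at 1.65% → €272,000 × 1.65% × 201/365 = €2,471.4740
17 Nov – 31 Dec 2018: 45 days at 0.8% → €272,000 × 0.8% × 45/365 = €268.2740
Total = €4,291.6384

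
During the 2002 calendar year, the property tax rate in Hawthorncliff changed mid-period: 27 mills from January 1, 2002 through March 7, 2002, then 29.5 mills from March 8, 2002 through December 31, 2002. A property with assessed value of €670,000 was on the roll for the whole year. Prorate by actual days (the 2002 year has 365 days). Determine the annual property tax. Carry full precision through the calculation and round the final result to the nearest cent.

€19,462.12

January 1 – March 7, 2002: 66 days at 27 mills → €670,000 × 2.7% × 66/365 = €3,271.0685
March 8 – December 31, 2002: 299 days at 29.5 mills → €670,000 × 2.95% × 299/365 = €16,191.0548
Total = €19,462.1233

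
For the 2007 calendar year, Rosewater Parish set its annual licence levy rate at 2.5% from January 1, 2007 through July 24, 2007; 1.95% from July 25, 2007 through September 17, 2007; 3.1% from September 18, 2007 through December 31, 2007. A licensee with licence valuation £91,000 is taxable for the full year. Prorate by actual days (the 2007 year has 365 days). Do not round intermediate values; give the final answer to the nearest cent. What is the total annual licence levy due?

£2,356.65

January 1 – July 24, 2007: 205 days at 2.5% → £91,000 × 2.5% × 205/365 = £1,277.7397
July 25 – September 17, 2007: 55 days at 1.95% → £91,000 × 1.95% × 55/365 = £267.3904
September 18 – December 31, 2007: 105 days at 3.1% → £91,000 × 3.1% × 105/365 = £811.5205
Total = £2,356.6507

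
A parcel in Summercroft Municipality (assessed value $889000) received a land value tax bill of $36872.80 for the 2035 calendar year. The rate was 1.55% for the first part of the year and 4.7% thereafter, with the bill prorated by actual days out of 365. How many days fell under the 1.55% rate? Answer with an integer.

64 days

Let d = days at the first rate; then 365 − d days at the second rate.
$889000 × [1.55%·d + 4.7%·(365−d)] / 365 = $36872.80
Solving gives d = 64, so the new rate took effect on 6 Mar 2035.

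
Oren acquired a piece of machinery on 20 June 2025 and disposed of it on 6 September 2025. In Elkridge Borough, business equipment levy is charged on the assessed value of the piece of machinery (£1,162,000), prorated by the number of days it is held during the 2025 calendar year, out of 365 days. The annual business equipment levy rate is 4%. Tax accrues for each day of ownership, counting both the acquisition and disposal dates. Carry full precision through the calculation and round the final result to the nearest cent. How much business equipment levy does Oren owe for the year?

Days held (20 June – 6 September 2025): 79 out of 365
Tax = £1,162,000 × 4% × 79/365 = £10,060.0548

£10,060.05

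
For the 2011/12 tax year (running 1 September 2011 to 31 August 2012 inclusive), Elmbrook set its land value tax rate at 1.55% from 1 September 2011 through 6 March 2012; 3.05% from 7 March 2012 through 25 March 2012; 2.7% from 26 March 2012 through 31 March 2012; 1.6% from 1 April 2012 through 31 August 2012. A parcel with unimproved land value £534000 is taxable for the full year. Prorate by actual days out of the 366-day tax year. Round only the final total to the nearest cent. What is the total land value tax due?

£8905.11

1 September 2011 – 6 March 2012: 188 days at 1.55% → £534000 × 1.55% × 188/366 = £4251.5738
7 March – 25 March 2012: 19 days at 3.05% → £534000 × 3.05% × 19/366 = £845.5000
26 March – 31 March 2012: 6 days at 2.7% → £534000 × 2.7% × 6/366 = £236.3607
1 April – 31 August 2012: 153 days at 1.6% → £534000 × 1.6% × 153/366 = £3571.6721
Total = £8905.1066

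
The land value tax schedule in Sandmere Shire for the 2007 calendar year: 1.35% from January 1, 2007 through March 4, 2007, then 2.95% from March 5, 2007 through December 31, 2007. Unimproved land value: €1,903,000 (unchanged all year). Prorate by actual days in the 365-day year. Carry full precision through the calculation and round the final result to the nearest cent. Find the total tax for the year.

January 1 – March 4, 2007: 63 days at 1.35% → €1,903,000 × 1.35% × 63/365 = €4,434.2507
March 5 – December 31, 2007: 302 days at 2.95% → €1,903,000 × 2.95% × 302/365 = €46,448.8411
Total = €50,883.0918

€50,883.09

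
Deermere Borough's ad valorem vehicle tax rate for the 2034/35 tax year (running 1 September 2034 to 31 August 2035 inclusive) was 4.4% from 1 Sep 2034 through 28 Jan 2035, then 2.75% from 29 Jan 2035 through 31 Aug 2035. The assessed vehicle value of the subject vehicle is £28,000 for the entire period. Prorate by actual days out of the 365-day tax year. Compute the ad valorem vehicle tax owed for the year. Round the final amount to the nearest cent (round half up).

1 Sep 2034 – 28 Jan 2035: 150 days at 4.4% → £28,000 × 4.4% × 150/365 = £506.3014
29 Jan – 31 Aug 2035: 215 days at 2.75% → £28,000 × 2.75% × 215/365 = £453.5616
Total = £959.8630

£959.86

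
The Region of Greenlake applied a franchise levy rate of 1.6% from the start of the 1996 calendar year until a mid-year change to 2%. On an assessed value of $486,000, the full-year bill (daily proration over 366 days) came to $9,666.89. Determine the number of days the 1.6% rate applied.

10 days

Let d = days at the first rate; then 366 − d days at the second rate.
$486,000 × [1.6%·d + 2%·(366−d)] / 366 = $9,666.89
Solving gives d = 10, so the new rate took effect on January 11, 1996.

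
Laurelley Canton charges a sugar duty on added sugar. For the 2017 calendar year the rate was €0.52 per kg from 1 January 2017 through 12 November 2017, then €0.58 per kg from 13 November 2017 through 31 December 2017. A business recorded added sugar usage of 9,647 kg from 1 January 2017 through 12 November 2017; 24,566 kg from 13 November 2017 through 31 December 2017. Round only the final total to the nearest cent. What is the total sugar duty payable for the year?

1 January – 12 November 2017: 9,647 kg at €0.52/kg → €5,016.44
13 November – 31 December 2017: 24,566 kg at €0.58/kg → €14,248.28

€19,264.72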